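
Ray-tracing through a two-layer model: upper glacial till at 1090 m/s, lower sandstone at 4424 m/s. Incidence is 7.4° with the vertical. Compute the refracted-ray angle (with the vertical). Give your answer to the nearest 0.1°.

sin θ₁/V₁ = sin θ₂/V₂ ⇒ sin θ₂ = 4424·sin 7.4°/1090 = 4424·0.1288/1090 = 0.5227.
θ₂ = sin⁻¹(0.5227) = 31.52° (from vertical).

31.5°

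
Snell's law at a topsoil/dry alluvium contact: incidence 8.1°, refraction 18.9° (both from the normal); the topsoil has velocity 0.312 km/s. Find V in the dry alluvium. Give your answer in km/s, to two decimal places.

0.72 km/s

Snell's law: sin 8.1°/V₁ = sin 18.9°/V₂.
V₂ = V₁·sin 18.9°/sin 8.1° = 0.312 × 2.2989 = 0.72 km/s.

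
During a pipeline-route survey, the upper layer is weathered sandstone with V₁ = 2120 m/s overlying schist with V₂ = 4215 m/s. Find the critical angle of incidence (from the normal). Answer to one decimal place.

Critical incidence: sin θ_c = V₁/V₂ = 2120/4215 = 0.5030.
θ_c = arcsin 0.5030 = 30.20°.

30.2°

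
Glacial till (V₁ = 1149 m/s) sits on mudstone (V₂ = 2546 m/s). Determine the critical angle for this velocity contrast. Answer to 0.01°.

At critical incidence the refracted ray runs along the interface (θ₂ = 90°), so sin θ_c = V₁/V₂.
θ_c = arcsin(1149/2546) = arcsin 0.4513 = 26.83°.

26.83°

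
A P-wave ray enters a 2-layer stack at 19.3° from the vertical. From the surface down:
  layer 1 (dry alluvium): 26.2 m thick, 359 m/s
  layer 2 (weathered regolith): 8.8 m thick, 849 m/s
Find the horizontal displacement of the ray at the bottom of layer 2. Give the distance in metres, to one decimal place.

Apply Snell's law at each interface; in layer i the horizontal offset is hᵢ·tan θᵢ.
Layer 1: θ = 19.30°; offset = 26.2·tan 19.30° = 9.175 m.
Layer 2: sin θ = 849·sin 19.3°/359 = 0.7816, θ = 51.41°; offset = 8.8·tan 51.41° = 11.028 m.
Σ offsets = 20.203 m.

20.2 m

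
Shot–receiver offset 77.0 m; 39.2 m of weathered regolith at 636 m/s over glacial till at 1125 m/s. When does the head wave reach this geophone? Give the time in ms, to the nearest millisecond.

t = x/V₂ + 2h·√(V₂²−V₁²)/(V₁V₂).
√(V₂²−V₁²) = √(1125²−636²) = 928.0 m/s; delay term = 2·39.2·928.0/(636·1125) = 0.10168 s.
t = 77.0/1125 + 0.10168 = 0.17013 s.

170 ms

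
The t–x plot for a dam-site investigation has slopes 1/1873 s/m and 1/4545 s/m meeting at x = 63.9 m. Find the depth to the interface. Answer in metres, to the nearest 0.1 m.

20.6 m

h = (x_cross/2)·√((V₂−V₁)/(V₂+V₁)).
(V₂−V₁)/(V₂+V₁) = (4545−1873)/(4545+1873) = 0.4163; √ = 0.6452.
h = (63.9/2)·0.6452 = 20.62 m.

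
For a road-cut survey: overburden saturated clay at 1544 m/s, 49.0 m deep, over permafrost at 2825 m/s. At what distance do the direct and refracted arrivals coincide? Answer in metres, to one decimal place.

x_cross = 2h·√((V₂+V₁)/(V₂−V₁)).
(V₂+V₁)/(V₂−V₁) = (2825+1544)/(2825−1544) = 3.4106; √ = 1.8468.
x_cross = 2·49.0·1.8468 = 180.98 m.

181.0 m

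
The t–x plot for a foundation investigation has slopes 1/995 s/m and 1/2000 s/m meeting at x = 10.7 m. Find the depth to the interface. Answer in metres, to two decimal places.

3.10 m

h = (x_cross/2)·√((V₂−V₁)/(V₂+V₁)).
(V₂−V₁)/(V₂+V₁) = (2000−995)/(2000+995) = 0.3356; √ = 0.5793.
h = (10.7/2)·0.5793 = 3.10 m.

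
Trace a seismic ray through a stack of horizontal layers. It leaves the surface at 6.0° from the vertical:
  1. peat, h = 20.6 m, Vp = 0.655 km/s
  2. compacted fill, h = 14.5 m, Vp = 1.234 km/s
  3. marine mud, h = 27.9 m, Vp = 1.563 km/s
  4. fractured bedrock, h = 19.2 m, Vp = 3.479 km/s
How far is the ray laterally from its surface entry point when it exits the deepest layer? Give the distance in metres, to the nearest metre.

25 m

p = sin θ₁/V₁ = sin 6.0°/0.655 = 1.5959e-01 s/km is conserved through the stack.
Layer 1: θ = 6.00°; offset = 20.6·tan 6.00° = 2.165 m.
Layer 2: sin θ = p·1.234 = 0.1969 → θ = 11.36°; offset = 14.5·tan 11.36° = 2.912 m.
Layer 3: sin θ = p·1.563 = 0.2494 → θ = 14.44°; offset = 27.9·tan 14.44° = 7.186 m.
Layer 4: sin θ = p·3.479 = 0.5552 → θ = 33.72°; offset = 19.2·tan 33.72° = 12.817 m.
Summing the layer offsets gives 25.081 m.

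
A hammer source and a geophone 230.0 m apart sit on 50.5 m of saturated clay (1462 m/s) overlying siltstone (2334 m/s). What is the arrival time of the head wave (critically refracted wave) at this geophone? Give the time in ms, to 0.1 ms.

152.4 ms

t = x/V₂ + 2h·√(V₂²−V₁²)/(V₁V₂).
√(V₂²−V₁²) = √(2334²−1462²) = 1819.4 m/s; delay term = 2·50.5·1819.4/(1462·2334) = 0.05385 s.
t = 230.0/2334 + 0.05385 = 0.15239 s.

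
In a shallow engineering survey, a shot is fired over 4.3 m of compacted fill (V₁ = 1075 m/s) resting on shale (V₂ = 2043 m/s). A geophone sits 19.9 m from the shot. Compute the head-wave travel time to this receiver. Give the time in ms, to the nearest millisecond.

θ_c = arcsin(V₁/V₂) = arcsin(1075/2043) = 31.75°, cos θ_c = 0.8504.
Intercept time tᵢ = 2h cos θ_c / V₁ = 2·4.3·0.8504/1075 = 0.00680 s.
t = x/V₂ + tᵢ = 19.9/2043 + 0.00680 = 0.01654 s.

17 ms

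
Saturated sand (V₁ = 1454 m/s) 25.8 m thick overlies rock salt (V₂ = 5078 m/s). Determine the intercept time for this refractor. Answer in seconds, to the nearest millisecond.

tᵢ = 2h·√(V₂²−V₁²)/(V₁V₂).
√(V₂²−V₁²) = √(5078²−1454²) = 4865.4 m/s.
tᵢ = 2·25.8·4865.4/(1454·5078) = 0.03400 s.

0.034 s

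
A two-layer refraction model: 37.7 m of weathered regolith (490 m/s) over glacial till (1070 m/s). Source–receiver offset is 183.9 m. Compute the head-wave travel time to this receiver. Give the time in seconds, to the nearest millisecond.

θ_c = arcsin(V₁/V₂) = arcsin(490/1070) = 27.25°, cos θ_c = 0.8890.
Intercept time tᵢ = 2h cos θ_c / V₁ = 2·37.7·0.8890/490 = 0.13679 s.
t = x/V₂ + tᵢ = 183.9/1070 + 0.13679 = 0.30866 s.

0.309 s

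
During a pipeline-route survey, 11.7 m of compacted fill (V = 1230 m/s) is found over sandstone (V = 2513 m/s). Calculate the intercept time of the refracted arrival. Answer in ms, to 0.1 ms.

tᵢ = 2h·√(V₂²−V₁²)/(V₁V₂).
√(V₂²−V₁²) = √(2513²−1230²) = 2191.4 m/s.
tᵢ = 2·11.7·2191.4/(1230·2513) = 0.01659 s.

16.6 ms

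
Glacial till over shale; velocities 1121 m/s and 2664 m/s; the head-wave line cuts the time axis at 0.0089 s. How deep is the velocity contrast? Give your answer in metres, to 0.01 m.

5.50 m

h = tᵢ·V₁·V₂ / (2·√(V₂²−V₁²)).
√(V₂²−V₁²) = √(2664² − 1121²) = 2416.7 m/s.
h = 0.0089 s × 1121 × 2664 / (2 × 2416.7) = 5.50 m.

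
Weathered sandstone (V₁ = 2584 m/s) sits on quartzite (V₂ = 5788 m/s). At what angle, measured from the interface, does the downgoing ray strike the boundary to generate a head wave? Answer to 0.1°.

Critical incidence: sin θ_c = V₁/V₂ = 2584/5788 = 0.4464.
θ_c = arcsin 0.4464 = 26.52°.
Measured from the interface: 90° − 26.52° = 63.48°.

63.5°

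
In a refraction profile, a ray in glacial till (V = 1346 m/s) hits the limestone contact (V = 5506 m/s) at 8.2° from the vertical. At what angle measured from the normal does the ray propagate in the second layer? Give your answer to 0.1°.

35.7°

Snell's law: sin θ₂ = (V₂/V₁)·sin θ₁ = (5506/1346)·sin 8.2° = 0.5834.
θ₂ = sin⁻¹(0.5834) = 35.69° (from vertical).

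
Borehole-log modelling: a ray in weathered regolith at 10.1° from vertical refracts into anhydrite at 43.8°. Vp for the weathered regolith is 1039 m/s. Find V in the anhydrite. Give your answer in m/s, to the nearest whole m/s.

4101 m/s

Snell's law: sin 10.1°/V₁ = sin 43.8°/V₂.
V₂ = V₁·sin 43.8°/sin 10.1° = 1039 × 3.9468 = 4100.76 m/s.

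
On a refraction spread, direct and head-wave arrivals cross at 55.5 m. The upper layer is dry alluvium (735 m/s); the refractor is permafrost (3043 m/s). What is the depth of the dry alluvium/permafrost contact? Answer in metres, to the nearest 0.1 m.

21.7 m

x_cross = 2h·√((V₂+V₁)/(V₂−V₁)) → h = x_cross / (2·√((V₂+V₁)/(V₂−V₁))).
√((V₂+V₁)/(V₂−V₁)) = √((3043+735)/(3043−735)) = 1.2794.
h = 55.5 / (2·1.2794) = 21.69 m.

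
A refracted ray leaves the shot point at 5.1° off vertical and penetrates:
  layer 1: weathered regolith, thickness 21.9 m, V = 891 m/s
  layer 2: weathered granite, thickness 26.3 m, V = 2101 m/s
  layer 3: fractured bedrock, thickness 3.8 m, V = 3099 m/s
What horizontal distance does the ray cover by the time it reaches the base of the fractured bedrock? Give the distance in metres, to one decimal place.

8.8 m

Ray parameter p = sin 5.1° / 891 m/s = 9.9769e-05 s/m.
Layer 1: θ = 5.10°; offset = 21.9·tan 5.10° = 1.955 m.
Layer 2: sin θ = p·2101 = 0.2096 → θ = 12.10°; offset = 26.3·tan 12.10° = 5.638 m.
Layer 3: sin θ = p·3099 = 0.3092 → θ = 18.01°; offset = 3.8·tan 18.01° = 1.235 m.
Summing the layer offsets gives 8.828 m.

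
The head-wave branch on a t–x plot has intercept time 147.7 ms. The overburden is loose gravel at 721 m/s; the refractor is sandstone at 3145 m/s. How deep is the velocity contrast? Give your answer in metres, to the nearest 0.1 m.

h = tᵢ·V₁·V₂ / (2·√(V₂²−V₁²)).
√(V₂²−V₁²) = √(3145² − 721²) = 3061.2 m/s.
h = 0.1477 s × 721 × 3145 / (2 × 3061.2) = 54.70 m.

54.7 m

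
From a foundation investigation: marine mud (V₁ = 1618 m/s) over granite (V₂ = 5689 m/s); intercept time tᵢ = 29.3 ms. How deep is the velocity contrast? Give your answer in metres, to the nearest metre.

h = tᵢ·V₁·V₂ / (2·√(V₂²−V₁²)).
√(V₂²−V₁²) = √(5689² − 1618²) = 5454.1 m/s.
h = 0.0293 s × 1618 × 5689 / (2 × 5454.1) = 24.72 m.

25 m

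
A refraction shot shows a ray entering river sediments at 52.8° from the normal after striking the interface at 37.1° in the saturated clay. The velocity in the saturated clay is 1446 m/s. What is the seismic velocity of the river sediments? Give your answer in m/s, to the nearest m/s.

1909 m/s

sin 37.1° = 0.6032; sin 52.8° = 0.7965.
V₂ = V₁·(sin θ₂/sin θ₁) = 1446·(0.7965/0.6032) = 1909.43 m/s.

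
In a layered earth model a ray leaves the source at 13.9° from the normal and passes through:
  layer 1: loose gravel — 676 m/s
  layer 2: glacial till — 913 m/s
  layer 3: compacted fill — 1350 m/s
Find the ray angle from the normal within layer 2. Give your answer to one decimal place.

Snell's law across each interface conserves sin θ / V, so sin θ_2 = V_2·sin θ₁/V₁.
sin θ_2 = 913 × sin 13.9° / 676 = 0.3245.
θ_2 = arcsin 0.3245 = 18.93°.

18.9°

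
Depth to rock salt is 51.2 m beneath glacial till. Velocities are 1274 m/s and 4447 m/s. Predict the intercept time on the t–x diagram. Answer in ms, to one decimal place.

77.0 ms

θ_c = arcsin(V₁/V₂) = arcsin(1274/4447) = 16.65°; cos θ_c = 0.9581.
tᵢ = 2h·cos θ_c / V₁ = 2·51.2·0.9581 / 1274 = 0.07701 s.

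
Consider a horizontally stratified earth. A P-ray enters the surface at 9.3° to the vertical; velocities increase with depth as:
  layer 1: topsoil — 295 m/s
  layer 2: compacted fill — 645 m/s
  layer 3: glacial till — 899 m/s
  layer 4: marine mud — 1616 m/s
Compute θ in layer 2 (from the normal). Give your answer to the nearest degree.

21°

Ray parameter p = sin 9.3° / 295 = 5.4781e-04 s/m.
sin θ_2 = p·V_2 = 5.4781e-04 × 645 = 0.3533.
θ_2 = 20.69° from the vertical.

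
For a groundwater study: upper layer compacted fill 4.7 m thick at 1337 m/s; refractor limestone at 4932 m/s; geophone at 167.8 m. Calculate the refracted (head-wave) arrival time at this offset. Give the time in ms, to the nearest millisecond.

41 ms

θ_c = arcsin(V₁/V₂) = arcsin(1337/4932) = 15.73°, cos θ_c = 0.9626.
Intercept time tᵢ = 2h cos θ_c / V₁ = 2·4.7·0.9626/1337 = 0.00677 s.
t = x/V₂ + tᵢ = 167.8/4932 + 0.00677 = 0.04079 s.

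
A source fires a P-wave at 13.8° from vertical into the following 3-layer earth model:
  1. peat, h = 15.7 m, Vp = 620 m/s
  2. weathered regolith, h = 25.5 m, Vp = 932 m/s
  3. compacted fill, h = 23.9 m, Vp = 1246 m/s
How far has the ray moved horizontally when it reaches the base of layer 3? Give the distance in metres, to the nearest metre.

27 m

Apply Snell's law at each interface; in layer i the horizontal offset is hᵢ·tan θᵢ.
Layer 1: θ = 13.80°; offset = 15.7·tan 13.80° = 3.856 m.
Layer 2: sin θ = 932·sin 13.8°/620 = 0.3586, θ = 21.01°; offset = 25.5·tan 21.01° = 9.795 m.
Layer 3: sin θ = 1246·sin 13.8°/620 = 0.4794, θ = 28.64°; offset = 23.9·tan 28.64° = 13.055 m.
Total horizontal offset = 26.706 m.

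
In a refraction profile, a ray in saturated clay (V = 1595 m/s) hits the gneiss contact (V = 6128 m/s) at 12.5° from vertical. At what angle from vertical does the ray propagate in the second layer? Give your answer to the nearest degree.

56°

sin θ₁/V₁ = sin θ₂/V₂ ⇒ sin θ₂ = 6128·sin 12.5°/1595 = 6128·0.2164/1595 = 0.8316.
θ₂ = sin⁻¹(0.8316) = 56.26° (from vertical).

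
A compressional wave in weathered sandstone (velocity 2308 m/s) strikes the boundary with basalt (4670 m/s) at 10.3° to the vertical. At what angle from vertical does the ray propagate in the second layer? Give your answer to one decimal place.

Snell's law: sin θ₂ = (V₂/V₁)·sin θ₁ = (4670/2308)·sin 10.3° = 0.3618.
θ₂ = sin⁻¹(0.3618) = 21.21° (from vertical).

21.2°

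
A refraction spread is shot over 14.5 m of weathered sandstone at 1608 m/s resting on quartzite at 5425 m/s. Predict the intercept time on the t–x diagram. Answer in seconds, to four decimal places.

0.0172 s

tᵢ = 2h·√(V₂²−V₁²)/(V₁V₂).
√(V₂²−V₁²) = √(5425²−1608²) = 5181.2 m/s.
tᵢ = 2·14.5·5181.2/(1608·5425) = 0.01722 s.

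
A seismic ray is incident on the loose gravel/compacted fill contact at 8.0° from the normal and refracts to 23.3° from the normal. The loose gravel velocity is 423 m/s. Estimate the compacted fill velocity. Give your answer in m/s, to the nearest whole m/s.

1202 m/s

Snell's law: sin 8.0°/V₁ = sin 23.3°/V₂.
V₂ = V₁·sin 23.3°/sin 8.0° = 423 × 2.8421 = 1202.21 m/s.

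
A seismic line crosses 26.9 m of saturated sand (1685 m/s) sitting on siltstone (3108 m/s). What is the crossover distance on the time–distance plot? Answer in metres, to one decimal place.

θ_c = arcsin(1685/3108) = 32.83°, so cos θ_c = 0.8403 and tᵢ = 2h cos θ_c/V₁ = 0.0268 s.
At crossover x/V₁ = x/V₂ + tᵢ ⇒ x = tᵢ/(1/V₁ − 1/V₂) = 0.02683/(5.9347e-04 − 3.2175e-04) = 98.74 m.

98.7 m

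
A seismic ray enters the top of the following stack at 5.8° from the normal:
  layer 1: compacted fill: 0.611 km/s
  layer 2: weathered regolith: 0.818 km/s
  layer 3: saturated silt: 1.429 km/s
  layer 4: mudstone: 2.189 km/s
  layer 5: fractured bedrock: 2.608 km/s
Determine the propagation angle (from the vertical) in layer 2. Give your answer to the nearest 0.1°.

7.8°

Snell's law across each interface conserves sin θ / V, so sin θ_2 = V_2·sin θ₁/V₁.
sin θ_2 = 0.818 × sin 5.8° / 0.611 = 0.1353.
θ_2 = 7.78° from the vertical.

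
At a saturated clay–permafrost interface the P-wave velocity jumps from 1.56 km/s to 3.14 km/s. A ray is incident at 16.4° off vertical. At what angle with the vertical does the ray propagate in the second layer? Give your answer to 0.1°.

Snell's law: sin θ₂ = (V₂/V₁)·sin θ₁ = (3.14/1.56)·sin 16.4° = 0.5683.
θ₂ = sin⁻¹(0.5683) = 34.63° (from vertical).

34.6°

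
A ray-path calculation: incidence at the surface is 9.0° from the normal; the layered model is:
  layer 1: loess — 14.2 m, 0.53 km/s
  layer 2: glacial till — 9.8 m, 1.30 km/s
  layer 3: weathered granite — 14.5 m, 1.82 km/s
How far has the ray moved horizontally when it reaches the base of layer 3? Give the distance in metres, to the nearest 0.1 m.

p = sin θ₁/V₁ = sin 9.0°/0.53 = 2.9516e-01 s/km is conserved through the stack.
Layer 1: θ = 9.00°; offset = 14.2·tan 9.00° = 2.249 m.
Layer 2: sin θ = p·1.30 = 0.3837 → θ = 22.56°; offset = 9.8·tan 22.56° = 4.072 m.
Layer 3: sin θ = p·1.82 = 0.5372 → θ = 32.49°; offset = 14.5·tan 32.49° = 9.235 m.
Total horizontal offset = 15.556 m.

15.6 m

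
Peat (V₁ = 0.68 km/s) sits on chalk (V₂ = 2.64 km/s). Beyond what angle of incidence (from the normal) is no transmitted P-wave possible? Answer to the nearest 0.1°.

14.9°

At critical incidence the refracted ray runs along the interface (θ₂ = 90°), so sin θ_c = V₁/V₂.
θ_c = arcsin(0.68/2.64) = arcsin 0.2576 = 14.93°.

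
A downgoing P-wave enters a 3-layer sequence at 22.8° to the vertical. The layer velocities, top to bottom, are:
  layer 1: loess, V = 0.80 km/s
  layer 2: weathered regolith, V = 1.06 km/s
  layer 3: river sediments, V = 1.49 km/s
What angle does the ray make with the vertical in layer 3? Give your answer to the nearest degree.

46°

Snell's law across each interface conserves sin θ / V, so sin θ_3 = V_3·sin θ₁/V₁.
sin θ_3 = 1.49 × sin 22.8° / 0.80 = 0.7217.
θ_3 = 46.20° from the vertical.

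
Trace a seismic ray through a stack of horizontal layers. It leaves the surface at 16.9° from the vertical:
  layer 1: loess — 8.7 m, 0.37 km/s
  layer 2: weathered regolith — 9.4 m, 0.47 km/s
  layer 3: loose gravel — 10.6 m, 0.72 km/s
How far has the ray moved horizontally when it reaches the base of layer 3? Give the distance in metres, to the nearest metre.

14 m

p = sin θ₁/V₁ = sin 16.9°/0.37 = 7.8568e-01 s/km is conserved through the stack.
Layer 1: θ = 16.90°; offset = 8.7·tan 16.90° = 2.643 m.
Layer 2: sin θ = p·0.47 = 0.3693 → θ = 21.67°; offset = 9.4·tan 21.67° = 3.735 m.
Layer 3: sin θ = p·0.72 = 0.5657 → θ = 34.45°; offset = 10.6·tan 34.45° = 7.272 m.
Total horizontal offset = 13.650 m.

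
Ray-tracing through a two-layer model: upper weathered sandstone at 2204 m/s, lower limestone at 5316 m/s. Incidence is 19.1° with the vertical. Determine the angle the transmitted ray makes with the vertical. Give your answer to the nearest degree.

52°

sin θ₁/V₁ = sin θ₂/V₂ ⇒ sin θ₂ = 5316·sin 19.1°/2204 = 5316·0.3272/2204 = 0.7892.
θ₂ = arcsin 0.7892 = 52.11° from the normal.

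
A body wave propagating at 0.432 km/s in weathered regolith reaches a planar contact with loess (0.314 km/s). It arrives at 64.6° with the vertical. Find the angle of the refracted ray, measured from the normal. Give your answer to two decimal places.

Snell's law: sin θ₂ = (V₂/V₁)·sin θ₁ = (0.314/0.432)·sin 64.6° = 0.6566.
θ₂ = arcsin 0.6566 = 41.04° from the normal.

41.04°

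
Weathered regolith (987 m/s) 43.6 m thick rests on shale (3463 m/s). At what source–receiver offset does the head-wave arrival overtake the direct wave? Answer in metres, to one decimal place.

x_cross = 2h·√((V₂+V₁)/(V₂−V₁)).
(V₂+V₁)/(V₂−V₁) = (3463+987)/(3463−987) = 1.7973; √ = 1.3406.
x_cross = 2·43.6·1.3406 = 116.90 m.

116.9 m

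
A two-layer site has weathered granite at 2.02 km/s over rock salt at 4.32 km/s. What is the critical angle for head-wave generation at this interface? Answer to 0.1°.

At critical incidence the refracted ray runs along the interface (θ₂ = 90°), so sin θ_c = V₁/V₂.
θ_c = arcsin(2.02/4.32) = arcsin 0.4676 = 27.88°.

27.9°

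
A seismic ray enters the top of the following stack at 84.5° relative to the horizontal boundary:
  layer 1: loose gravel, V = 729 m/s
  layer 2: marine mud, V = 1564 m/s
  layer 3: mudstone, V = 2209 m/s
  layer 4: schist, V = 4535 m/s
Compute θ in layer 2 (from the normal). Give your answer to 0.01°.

11.87°

From the normal: θ₁ = 90° − 84.5° = 5.5°.
Ray parameter p = sin 5.5° / 729 = 1.3148e-04 s/m.
sin θ_2 = p·V_2 = 1.3148e-04 × 1564 = 0.2056.
θ_2 = arcsin 0.2056 = 11.87°.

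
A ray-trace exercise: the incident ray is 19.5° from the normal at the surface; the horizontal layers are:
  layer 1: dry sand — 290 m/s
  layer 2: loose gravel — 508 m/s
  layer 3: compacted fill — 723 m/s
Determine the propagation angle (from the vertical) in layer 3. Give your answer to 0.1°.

56.3°

Ray parameter p = sin 19.5° / 290 = 1.1511e-03 s/m.
sin θ_3 = p·V_3 = 1.1511e-03 × 723 = 0.8322.
θ_3 = arcsin 0.8322 = 56.33°.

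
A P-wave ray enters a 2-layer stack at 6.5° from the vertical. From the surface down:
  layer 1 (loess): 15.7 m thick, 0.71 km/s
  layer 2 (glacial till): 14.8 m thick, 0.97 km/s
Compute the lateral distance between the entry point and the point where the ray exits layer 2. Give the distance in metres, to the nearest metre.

4 m

Apply Snell's law at each interface; in layer i the horizontal offset is hᵢ·tan θᵢ.
Layer 1: θ = 6.50°; offset = 15.7·tan 6.50° = 1.789 m.
Layer 2: sin θ = 0.97·sin 6.5°/0.71 = 0.1547, θ = 8.90°; offset = 14.8·tan 8.90° = 2.317 m.
Summing the layer offsets gives 4.106 m.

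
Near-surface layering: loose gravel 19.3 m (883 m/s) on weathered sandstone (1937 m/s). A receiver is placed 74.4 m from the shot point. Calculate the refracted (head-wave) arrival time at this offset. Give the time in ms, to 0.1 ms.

77.3 ms

θ_c = arcsin(V₁/V₂) = arcsin(883/1937) = 27.12°, cos θ_c = 0.8901.
Intercept time tᵢ = 2h cos θ_c / V₁ = 2·19.3·0.8901/883 = 0.03891 s.
t = x/V₂ + tᵢ = 74.4/1937 + 0.03891 = 0.07732 s.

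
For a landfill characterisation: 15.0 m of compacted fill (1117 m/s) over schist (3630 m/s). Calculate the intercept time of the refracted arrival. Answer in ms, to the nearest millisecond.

θ_c = arcsin(V₁/V₂) = arcsin(1117/3630) = 17.92°; cos θ_c = 0.9515.
tᵢ = 2h·cos θ_c / V₁ = 2·15.0·0.9515 / 1117 = 0.02555 s.

26 ms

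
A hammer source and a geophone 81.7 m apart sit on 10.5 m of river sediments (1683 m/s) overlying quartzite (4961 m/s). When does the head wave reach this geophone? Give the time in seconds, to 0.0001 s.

θ_c = arcsin(V₁/V₂) = arcsin(1683/4961) = 19.83°, cos θ_c = 0.9407.
Intercept time tᵢ = 2h cos θ_c / V₁ = 2·10.5·0.9407/1683 = 0.01174 s.
t = x/V₂ + tᵢ = 81.7/4961 + 0.01174 = 0.02821 s.

0.0282 s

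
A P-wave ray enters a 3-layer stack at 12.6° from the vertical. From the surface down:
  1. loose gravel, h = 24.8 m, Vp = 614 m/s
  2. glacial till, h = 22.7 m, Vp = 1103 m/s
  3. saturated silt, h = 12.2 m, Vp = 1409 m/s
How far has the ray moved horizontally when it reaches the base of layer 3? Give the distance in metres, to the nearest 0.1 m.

22.3 m

Apply Snell's law at each interface; in layer i the horizontal offset is hᵢ·tan θᵢ.
Layer 1: θ = 12.60°; offset = 24.8·tan 12.60° = 5.543 m.
Layer 2: sin θ = 1103·sin 12.6°/614 = 0.3919, θ = 23.07°; offset = 22.7·tan 23.07° = 9.669 m.
Layer 3: sin θ = 1409·sin 12.6°/614 = 0.5006, θ = 30.04°; offset = 12.2·tan 30.04° = 7.055 m.
Total horizontal offset = 22.267 m.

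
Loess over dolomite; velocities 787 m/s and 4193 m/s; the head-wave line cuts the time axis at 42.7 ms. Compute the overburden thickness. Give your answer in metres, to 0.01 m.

θ_c = arcsin(787/4193) = 10.82°; cos θ_c = 0.9822.
tᵢ = 2h cos θ_c/V₁ ⇒ h = tᵢ·V₁/(2 cos θ_c) = 0.0427·787/(2·0.9822) = 17.11 m.

17.11 m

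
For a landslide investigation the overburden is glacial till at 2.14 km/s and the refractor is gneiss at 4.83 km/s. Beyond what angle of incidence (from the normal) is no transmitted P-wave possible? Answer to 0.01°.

26.30°

Critical incidence: sin θ_c = V₁/V₂ = 2.14/4.83 = 0.4431.
θ_c = arcsin 0.4431 = 26.30°.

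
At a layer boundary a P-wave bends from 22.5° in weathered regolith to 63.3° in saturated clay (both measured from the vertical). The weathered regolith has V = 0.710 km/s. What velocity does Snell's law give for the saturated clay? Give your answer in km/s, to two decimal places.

sin 22.5° = 0.3827; sin 63.3° = 0.8934.
V₂ = V₁·(sin θ₂/sin θ₁) = 0.710·(0.8934/0.3827) = 1.66 km/s.

1.66 km/s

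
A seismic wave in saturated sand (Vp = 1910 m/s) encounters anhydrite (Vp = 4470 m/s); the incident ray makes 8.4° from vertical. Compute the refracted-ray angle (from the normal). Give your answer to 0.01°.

sin θ₁/V₁ = sin θ₂/V₂ ⇒ sin θ₂ = 4470·sin 8.4°/1910 = 4470·0.1461/1910 = 0.3419.
θ₂ = sin⁻¹(0.3419) = 19.99° (from vertical).

19.99°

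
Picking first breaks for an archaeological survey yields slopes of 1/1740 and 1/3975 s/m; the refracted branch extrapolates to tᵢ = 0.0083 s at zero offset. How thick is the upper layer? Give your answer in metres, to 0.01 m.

8.03 m

θ_c = arcsin(1740/3975) = 25.96°; cos θ_c = 0.8991.
tᵢ = 2h cos θ_c/V₁ ⇒ h = tᵢ·V₁/(2 cos θ_c) = 0.0083·1740/(2·0.8991) = 8.03 m.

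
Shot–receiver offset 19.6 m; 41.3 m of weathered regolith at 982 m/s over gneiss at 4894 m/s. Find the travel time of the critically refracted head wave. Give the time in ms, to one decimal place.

86.4 ms

t = x/V₂ + 2h·√(V₂²−V₁²)/(V₁V₂).
√(V₂²−V₁²) = √(4894²−982²) = 4794.5 m/s; delay term = 2·41.3·4794.5/(982·4894) = 0.08240 s.
t = 19.6/4894 + 0.08240 = 0.08641 s.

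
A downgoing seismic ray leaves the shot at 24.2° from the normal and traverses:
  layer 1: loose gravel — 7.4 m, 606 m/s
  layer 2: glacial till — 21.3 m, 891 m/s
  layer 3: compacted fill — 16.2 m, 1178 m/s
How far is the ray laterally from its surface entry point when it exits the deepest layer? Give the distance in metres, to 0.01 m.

Ray parameter p = sin 24.2° / 606 m/s = 6.7644e-04 s/m.
Layer 1: θ = 24.20°; offset = 7.4·tan 24.20° = 3.3257 m.
Layer 2: sin θ = p·891 = 0.6027 → θ = 37.06°; offset = 21.3·tan 37.06° = 16.0881 m.
Layer 3: sin θ = p·1178 = 0.7968 → θ = 52.83°; offset = 16.2·tan 52.83° = 21.3660 m.
Total horizontal offset = 40.7798 m.

40.78 m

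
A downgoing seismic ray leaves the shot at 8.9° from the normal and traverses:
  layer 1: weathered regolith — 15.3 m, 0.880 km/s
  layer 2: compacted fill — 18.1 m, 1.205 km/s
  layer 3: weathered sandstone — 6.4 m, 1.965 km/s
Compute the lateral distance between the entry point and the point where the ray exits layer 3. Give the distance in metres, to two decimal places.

8.68 m

Apply Snell's law at each interface; in layer i the horizontal offset is hᵢ·tan θᵢ.
Layer 1: θ = 8.90°; offset = 15.3·tan 8.90° = 2.3959 m.
Layer 2: sin θ = 1.205·sin 8.9°/0.880 = 0.2118, θ = 12.23°; offset = 18.1·tan 12.23° = 3.9235 m.
Layer 3: sin θ = 1.965·sin 8.9°/0.880 = 0.3455, θ = 20.21°; offset = 6.4·tan 20.21° = 2.3560 m.
Total horizontal offset = 8.6754 m.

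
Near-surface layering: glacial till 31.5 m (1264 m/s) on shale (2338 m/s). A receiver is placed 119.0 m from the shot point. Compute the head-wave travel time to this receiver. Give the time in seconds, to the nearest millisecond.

t = x/V₂ + 2h·√(V₂²−V₁²)/(V₁V₂).
√(V₂²−V₁²) = √(2338²−1264²) = 1966.9 m/s; delay term = 2·31.5·1966.9/(1264·2338) = 0.04193 s.
t = 119.0/2338 + 0.04193 = 0.09283 s.

0.093 s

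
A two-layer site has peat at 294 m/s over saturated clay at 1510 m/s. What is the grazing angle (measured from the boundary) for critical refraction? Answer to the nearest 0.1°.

78.8°

At critical incidence the refracted ray runs along the interface (θ₂ = 90°), so sin θ_c = V₁/V₂.
θ_c = arcsin(294/1510) = arcsin 0.1947 = 11.23°.
Measured from the interface: 90° − 11.23° = 78.77°.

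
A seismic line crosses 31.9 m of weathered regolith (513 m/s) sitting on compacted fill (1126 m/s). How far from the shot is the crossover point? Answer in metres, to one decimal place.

x_cross = 2h·√((V₂+V₁)/(V₂−V₁)).
(V₂+V₁)/(V₂−V₁) = (1126+513)/(1126−513) = 2.6737; √ = 1.6352.
x_cross = 2·31.9·1.6352 = 104.32 m.

104.3 m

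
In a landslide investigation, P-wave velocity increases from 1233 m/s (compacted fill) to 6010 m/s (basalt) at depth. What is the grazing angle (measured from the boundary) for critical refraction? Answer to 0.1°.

78.2°

Critical incidence: sin θ_c = V₁/V₂ = 1233/6010 = 0.2052.
θ_c = arcsin 0.2052 = 11.84°.
Measured from the interface: 90° − 11.84° = 78.16°.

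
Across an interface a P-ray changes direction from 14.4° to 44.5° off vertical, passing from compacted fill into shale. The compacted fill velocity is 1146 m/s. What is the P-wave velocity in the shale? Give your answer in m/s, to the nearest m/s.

3230 m/s

Snell's law: sin 14.4°/V₁ = sin 44.5°/V₂.
V₂ = V₁·sin 44.5°/sin 14.4° = 1146 × 2.8184 = 3229.89 m/s.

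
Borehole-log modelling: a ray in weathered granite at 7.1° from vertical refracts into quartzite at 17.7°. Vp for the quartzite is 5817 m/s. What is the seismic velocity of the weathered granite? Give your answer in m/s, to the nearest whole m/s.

sin 7.1° = 0.1236; sin 17.7° = 0.3040.
V₁ = V₂·(sin θ₁/sin θ₂) = 5817·(0.1236/0.3040) = 2364.84 m/s.

2365 m/s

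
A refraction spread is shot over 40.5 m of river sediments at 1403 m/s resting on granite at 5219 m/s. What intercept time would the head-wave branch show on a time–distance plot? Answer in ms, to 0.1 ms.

55.6 ms

θ_c = arcsin(V₁/V₂) = arcsin(1403/5219) = 15.59°; cos θ_c = 0.9632.
tᵢ = 2h·cos θ_c / V₁ = 2·40.5·0.9632 / 1403 = 0.05561 s.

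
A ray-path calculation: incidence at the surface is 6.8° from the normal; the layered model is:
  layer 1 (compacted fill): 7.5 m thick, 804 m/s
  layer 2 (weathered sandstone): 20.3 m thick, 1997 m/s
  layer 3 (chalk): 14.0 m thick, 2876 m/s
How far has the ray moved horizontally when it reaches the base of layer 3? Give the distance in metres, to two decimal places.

13.69 m

Ray parameter p = sin 6.8° / 804 m/s = 1.4727e-04 s/m.
Layer 1: θ = 6.80°; offset = 7.5·tan 6.80° = 0.8943 m.
Layer 2: sin θ = p·1997 = 0.2941 → θ = 17.10°; offset = 20.3·tan 17.10° = 6.2464 m.
Layer 3: sin θ = p·2876 = 0.4235 → θ = 25.06°; offset = 14.0·tan 25.06° = 6.5457 m.
Total horizontal offset = 13.6864 m.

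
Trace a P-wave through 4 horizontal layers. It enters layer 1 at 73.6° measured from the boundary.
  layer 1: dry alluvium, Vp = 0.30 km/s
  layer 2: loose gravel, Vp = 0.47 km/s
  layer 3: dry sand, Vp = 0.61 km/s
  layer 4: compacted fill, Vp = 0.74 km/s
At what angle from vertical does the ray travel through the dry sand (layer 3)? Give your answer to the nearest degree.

35°

From the normal: θ₁ = 90° − 73.6° = 16.4°.
Ray parameter p = sin 16.4° / 0.30 = 9.4114e-01 s/km.
sin θ_3 = p·V_3 = 9.4114e-01 × 0.61 = 0.5741.
θ_3 = 35.04° from the vertical.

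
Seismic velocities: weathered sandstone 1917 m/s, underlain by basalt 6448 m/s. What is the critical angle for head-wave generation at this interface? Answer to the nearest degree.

At critical incidence the refracted ray runs along the interface (θ₂ = 90°), so sin θ_c = V₁/V₂.
θ_c = arcsin(1917/6448) = arcsin 0.2973 = 17.30°.

17°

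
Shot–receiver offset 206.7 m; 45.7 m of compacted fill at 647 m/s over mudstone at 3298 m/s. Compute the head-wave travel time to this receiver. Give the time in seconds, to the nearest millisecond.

t = x/V₂ + 2h·√(V₂²−V₁²)/(V₁V₂).
√(V₂²−V₁²) = √(3298²−647²) = 3233.9 m/s; delay term = 2·45.7·3233.9/(647·3298) = 0.13852 s.
t = 206.7/3298 + 0.13852 = 0.20120 s.

0.201 s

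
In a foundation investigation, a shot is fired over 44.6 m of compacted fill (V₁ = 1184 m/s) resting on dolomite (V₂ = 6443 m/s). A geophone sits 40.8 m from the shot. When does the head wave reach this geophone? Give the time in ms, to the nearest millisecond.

80 ms

θ_c = arcsin(V₁/V₂) = arcsin(1184/6443) = 10.59°, cos θ_c = 0.9830.
Intercept time tᵢ = 2h cos θ_c / V₁ = 2·44.6·0.9830/1184 = 0.07405 s.
t = x/V₂ + tᵢ = 40.8/6443 + 0.07405 = 0.08039 s.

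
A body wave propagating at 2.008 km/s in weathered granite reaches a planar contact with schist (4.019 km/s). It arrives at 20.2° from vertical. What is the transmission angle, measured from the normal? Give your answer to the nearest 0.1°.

43.7°

sin θ₁/V₁ = sin θ₂/V₂ ⇒ sin θ₂ = 4.019·sin 20.2°/2.008 = 4.019·0.3453/2.008 = 0.6911.
θ₂ = arcsin 0.6911 = 43.72° from the normal.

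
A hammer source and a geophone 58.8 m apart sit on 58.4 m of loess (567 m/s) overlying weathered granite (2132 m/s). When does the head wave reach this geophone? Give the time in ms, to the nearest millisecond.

t = x/V₂ + 2h·√(V₂²−V₁²)/(V₁V₂).
√(V₂²−V₁²) = √(2132²−567²) = 2055.2 m/s; delay term = 2·58.4·2055.2/(567·2132) = 0.19858 s.
t = 58.8/2132 + 0.19858 = 0.22616 s.

226 ms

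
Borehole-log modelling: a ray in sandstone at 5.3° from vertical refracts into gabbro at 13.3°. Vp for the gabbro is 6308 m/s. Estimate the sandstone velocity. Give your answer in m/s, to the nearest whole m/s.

2533 m/s

sin 5.3° = 0.0924; sin 13.3° = 0.2300.
V₁ = V₂·(sin θ₁/sin θ₂) = 6308·(0.0924/0.2300) = 2532.82 m/s.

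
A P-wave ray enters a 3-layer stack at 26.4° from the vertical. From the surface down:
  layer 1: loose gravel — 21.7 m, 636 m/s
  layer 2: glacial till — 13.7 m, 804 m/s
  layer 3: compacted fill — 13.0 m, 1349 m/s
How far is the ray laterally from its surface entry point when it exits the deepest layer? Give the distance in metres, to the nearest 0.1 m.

p = sin θ₁/V₁ = sin 26.4°/636 = 6.9911e-04 s/m is conserved through the stack.
Layer 1: θ = 26.40°; offset = 21.7·tan 26.40° = 10.772 m.
Layer 2: sin θ = p·804 = 0.5621 → θ = 34.20°; offset = 13.7·tan 34.20° = 9.311 m.
Layer 3: sin θ = p·1349 = 0.9431 → θ = 70.58°; offset = 13.0·tan 70.58° = 36.873 m.
Total horizontal offset = 56.955 m.

57.0 m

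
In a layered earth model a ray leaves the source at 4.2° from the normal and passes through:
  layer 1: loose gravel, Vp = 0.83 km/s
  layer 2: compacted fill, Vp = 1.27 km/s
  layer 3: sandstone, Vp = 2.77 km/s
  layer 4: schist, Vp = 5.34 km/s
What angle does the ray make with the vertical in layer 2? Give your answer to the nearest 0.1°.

Snell's law across each interface conserves sin θ / V, so sin θ_2 = V_2·sin θ₁/V₁.
sin θ_2 = 1.27 × sin 4.2° / 0.83 = 0.1121.
θ_2 = arcsin 0.1121 = 6.43°.

6.4°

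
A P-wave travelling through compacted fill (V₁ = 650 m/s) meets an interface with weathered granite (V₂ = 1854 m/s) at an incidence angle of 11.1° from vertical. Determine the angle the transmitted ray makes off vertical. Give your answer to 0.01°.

sin θ₁/V₁ = sin θ₂/V₂ ⇒ sin θ₂ = 1854·sin 11.1°/650 = 1854·0.1925/650 = 0.5491.
θ₂ = arcsin 0.5491 = 33.31° from the normal.

33.31°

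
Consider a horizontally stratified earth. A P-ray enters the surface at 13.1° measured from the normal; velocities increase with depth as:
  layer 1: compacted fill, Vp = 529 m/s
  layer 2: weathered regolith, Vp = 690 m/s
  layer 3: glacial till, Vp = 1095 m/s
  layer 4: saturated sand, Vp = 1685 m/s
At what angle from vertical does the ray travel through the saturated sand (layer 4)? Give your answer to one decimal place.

46.2°

Ray parameter p = sin 13.1° / 529 = 4.2845e-04 s/m.
sin θ_4 = p·V_4 = 4.2845e-04 × 1685 = 0.7219.
θ_4 = 46.22° from the vertical.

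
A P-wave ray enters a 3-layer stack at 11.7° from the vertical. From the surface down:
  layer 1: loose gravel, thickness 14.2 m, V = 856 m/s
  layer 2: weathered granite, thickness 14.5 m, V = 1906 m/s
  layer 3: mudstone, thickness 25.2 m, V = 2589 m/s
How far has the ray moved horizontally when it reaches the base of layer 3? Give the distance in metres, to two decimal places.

29.85 m

p = sin θ₁/V₁ = sin 11.7°/856 = 2.3690e-04 s/m is conserved through the stack.
Layer 1: θ = 11.70°; offset = 14.2·tan 11.70° = 2.9407 m.
Layer 2: sin θ = p·1906 = 0.4515 → θ = 26.84°; offset = 14.5·tan 26.84° = 7.3379 m.
Layer 3: sin θ = p·2589 = 0.6133 → θ = 37.83°; offset = 25.2·tan 37.83° = 19.5691 m.
Σ offsets = 29.8476 m.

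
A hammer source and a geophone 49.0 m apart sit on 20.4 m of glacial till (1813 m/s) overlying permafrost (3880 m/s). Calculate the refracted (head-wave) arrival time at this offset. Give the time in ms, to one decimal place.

32.5 ms

t = x/V₂ + 2h·√(V₂²−V₁²)/(V₁V₂).
√(V₂²−V₁²) = √(3880²−1813²) = 3430.4 m/s; delay term = 2·20.4·3430.4/(1813·3880) = 0.01990 s.
t = 49.0/3880 + 0.01990 = 0.03253 s.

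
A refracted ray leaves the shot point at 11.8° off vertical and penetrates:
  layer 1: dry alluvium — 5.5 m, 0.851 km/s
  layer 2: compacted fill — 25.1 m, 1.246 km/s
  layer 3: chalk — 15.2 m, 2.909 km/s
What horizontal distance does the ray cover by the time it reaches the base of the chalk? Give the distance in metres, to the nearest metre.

Apply Snell's law at each interface; in layer i the horizontal offset is hᵢ·tan θᵢ.
Layer 1: θ = 11.80°; offset = 5.5·tan 11.80° = 1.149 m.
Layer 2: sin θ = 1.246·sin 11.8°/0.851 = 0.2994, θ = 17.42°; offset = 25.1·tan 17.42° = 7.877 m.
Layer 3: sin θ = 2.909·sin 11.8°/0.851 = 0.6990, θ = 44.35°; offset = 15.2·tan 44.35° = 14.859 m.
Summing the layer offsets gives 23.884 m.

24 m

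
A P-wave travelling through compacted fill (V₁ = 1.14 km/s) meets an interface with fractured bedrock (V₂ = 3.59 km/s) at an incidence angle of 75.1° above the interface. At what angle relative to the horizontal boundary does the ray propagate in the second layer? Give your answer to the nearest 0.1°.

35.9°

Angle from the normal: 90° − 75.1° = 14.9°.
Snell's law: sin θ₂ = (V₂/V₁)·sin θ₁ = (3.59/1.14)·sin 14.9° = 0.8097.
θ₂ = sin⁻¹(0.8097) = 54.07° (from vertical).
From the interface: 90° − 54.07° = 35.93°.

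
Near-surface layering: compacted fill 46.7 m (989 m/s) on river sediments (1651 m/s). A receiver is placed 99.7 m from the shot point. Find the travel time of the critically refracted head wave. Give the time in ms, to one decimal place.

θ_c = arcsin(V₁/V₂) = arcsin(989/1651) = 36.80°, cos θ_c = 0.8007.
Intercept time tᵢ = 2h cos θ_c / V₁ = 2·46.7·0.8007/989 = 0.07562 s.
t = x/V₂ + tᵢ = 99.7/1651 + 0.07562 = 0.13601 s.

136.0 ms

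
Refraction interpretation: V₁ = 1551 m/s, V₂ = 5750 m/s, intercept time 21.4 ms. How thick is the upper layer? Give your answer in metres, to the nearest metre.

h = tᵢ·V₁·V₂ / (2·√(V₂²−V₁²)).
√(V₂²−V₁²) = √(5750² − 1551²) = 5536.9 m/s.
h = 0.0214 s × 1551 × 5750 / (2 × 5536.9) = 17.23 m.

17 m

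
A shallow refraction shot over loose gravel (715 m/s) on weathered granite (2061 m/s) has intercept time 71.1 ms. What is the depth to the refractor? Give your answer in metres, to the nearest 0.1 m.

h = tᵢ·V₁·V₂ / (2·√(V₂²−V₁²)).
√(V₂²−V₁²) = √(2061² − 715²) = 1933.0 m/s.
h = 0.0711 s × 715 × 2061 / (2 × 1933.0) = 27.10 m.

27.1 m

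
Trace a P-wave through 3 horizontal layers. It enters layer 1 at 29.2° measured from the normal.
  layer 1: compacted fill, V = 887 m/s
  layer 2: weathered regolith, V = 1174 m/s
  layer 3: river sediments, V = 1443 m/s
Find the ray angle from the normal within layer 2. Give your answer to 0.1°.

Snell's law across each interface conserves sin θ / V, so sin θ_2 = V_2·sin θ₁/V₁.
sin θ_2 = 1174 × sin 29.2° / 887 = 0.6457.
θ_2 = 40.22° from the vertical.

40.2°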